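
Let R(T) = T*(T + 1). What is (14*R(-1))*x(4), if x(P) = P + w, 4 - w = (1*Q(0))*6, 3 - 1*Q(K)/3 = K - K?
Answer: 0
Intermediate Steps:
Q(K) = 9 (Q(K) = 9 - 3*(K - K) = 9 - 3*0 = 9 + 0 = 9)
w = -50 (w = 4 - 1*9*6 = 4 - 9*6 = 4 - 1*54 = 4 - 54 = -50)
x(P) = -50 + P (x(P) = P - 50 = -50 + P)
R(T) = T*(1 + T)
(14*R(-1))*x(4) = (14*(-(1 - 1)))*(-50 + 4) = (14*(-1*0))*(-46) = (14*0)*(-46) = 0*(-46) = 0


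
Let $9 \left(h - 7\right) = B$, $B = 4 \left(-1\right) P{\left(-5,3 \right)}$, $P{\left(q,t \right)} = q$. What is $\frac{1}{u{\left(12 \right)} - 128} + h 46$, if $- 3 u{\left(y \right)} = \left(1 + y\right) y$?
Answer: $\frac{25453}{60} \approx 424.22$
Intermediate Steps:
$u{\left(y \right)} = - \frac{y \left(1 + y\right)}{3}$ ($u{\left(y \right)} = - \frac{\left(1 + y\right) y}{3} = - \frac{y \left(1 + y\right)}{3}$)
$B = 20$ ($B = 4 \left(-1\right) \left(-5\right) = \left(-4\right) \left(-5\right) = 20$)
$h = \frac{83}{9}$ ($h = 7 + \frac{1}{9} \cdot 20 = 7 + \frac{20}{9} = \frac{83}{9} \approx 9.2222$)
$\frac{1}{u{\left(12 \right)} - 128} + h 46 = \frac{1}{\left(- \frac{1}{3}\right) 12 \left(1 + 12\right) - 128} + \frac{83}{9} \cdot 46 = \frac{1}{\left(- \frac{1}{3}\right) 12 \cdot 13 - 128} + \frac{3818}{9} = \frac{1}{-52 - 128} + \frac{3818}{9} = \frac{1}{-180} + \frac{3818}{9} = - \frac{1}{180} + \frac{3818}{9} = \frac{25453}{60}$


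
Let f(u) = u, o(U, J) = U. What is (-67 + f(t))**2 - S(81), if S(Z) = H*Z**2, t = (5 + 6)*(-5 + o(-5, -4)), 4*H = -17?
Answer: 236853/4 ≈ 59213.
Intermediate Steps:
H = -17/4 (H = (1/4)*(-17) = -17/4 ≈ -4.2500)
t = -110 (t = (5 + 6)*(-5 - 5) = 11*(-10) = -110)
S(Z) = -17*Z**2/4
(-67 + f(t))**2 - S(81) = (-67 - 110)**2 - (-17)*81**2/4 = (-177)**2 - (-17)*6561/4 = 31329 - 1*(-111537/4) = 31329 + 111537/4 = 236853/4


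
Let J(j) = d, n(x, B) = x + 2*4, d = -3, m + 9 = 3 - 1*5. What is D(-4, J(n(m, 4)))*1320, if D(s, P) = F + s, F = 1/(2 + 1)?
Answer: -4840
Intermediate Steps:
m = -11 (m = -9 + (3 - 1*5) = -9 + (3 - 5) = -9 - 2 = -11)
F = 1/3 ≈ 0.33333
n(x, B) = 8 + x (n(x, B) = x + 8 = 8 + x)
J(j) = -3
D(s, P) = 1/3 + s
D(-4, J(n(m, 4)))*1320 = (1/3 - 4)*1320 = -11/3*1320 = -4840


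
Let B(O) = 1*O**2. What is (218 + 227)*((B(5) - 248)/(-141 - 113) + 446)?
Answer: 50510615/254 ≈ 1.9886e+5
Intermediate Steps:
B(O) = O**2
(218 + 227)*((B(5) - 248)/(-141 - 113) + 446) = (218 + 227)*((5**2 - 248)/(-141 - 113) + 446) = 445*((25 - 248)/(-254) + 446) = 445*(-223*(-1/254) + 446) = 445*(223/254 + 446) = 445*(113507/254) = 50510615/254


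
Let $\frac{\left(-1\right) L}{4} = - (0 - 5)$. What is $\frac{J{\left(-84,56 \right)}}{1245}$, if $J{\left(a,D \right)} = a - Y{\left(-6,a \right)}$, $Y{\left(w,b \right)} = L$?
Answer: $- \frac{64}{1245} \approx -0.051406$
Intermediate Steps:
$L = -20$ ($L = - 4 \left(- (0 - 5)\right) = - 4 \left(\left(-1\right) \left(-5\right)\right) = \left(-4\right) 5 = -20$)
$Y{\left(w,b \right)} = -20$
$J{\left(a,D \right)} = 20 + a$ ($J{\left(a,D \right)} = a - -20 = a + 20 = 20 + a$)
$\frac{J{\left(-84,56 \right)}}{1245} = \frac{20 - 84}{1245} = \left(-64\right) \frac{1}{1245} = - \frac{64}{1245}$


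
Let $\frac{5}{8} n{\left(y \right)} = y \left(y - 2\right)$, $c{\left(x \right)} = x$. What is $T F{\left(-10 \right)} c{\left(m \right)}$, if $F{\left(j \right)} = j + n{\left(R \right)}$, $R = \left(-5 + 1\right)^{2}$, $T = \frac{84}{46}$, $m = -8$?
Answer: $- \frac{585312}{115} \approx -5089.7$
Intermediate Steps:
$T = \frac{42}{23}$ ($T = 84 \cdot \frac{1}{46} = \frac{42}{23} \approx 1.8261$)
$R = 16$ ($R = \left(-4\right)^{2} = 16$)
$n{\left(y \right)} = \frac{8 y \left(-2 + y\right)}{5}$ ($n{\left(y \right)} = \frac{8 y \left(y - 2\right)}{5} = \frac{8 y \left(-2 + y\right)}{5}$)
$F{\left(j \right)} = \frac{1792}{5} + j$ ($F{\left(j \right)} = j + \frac{8}{5} \cdot 16 \left(-2 + 16\right) = j + \frac{8}{5} \cdot 16 \cdot 14 = j + \frac{1792}{5} = \frac{1792}{5} + j$)
$T F{\left(-10 \right)} c{\left(m \right)} = \frac{42 \left(\frac{1792}{5} - 10\right)}{23} \left(-8\right) = \frac{42}{23} \cdot \frac{1742}{5} \left(-8\right) = \frac{73164}{115} \left(-8\right) = - \frac{585312}{115}$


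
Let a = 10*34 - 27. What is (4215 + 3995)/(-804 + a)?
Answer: -8210/491 ≈ -16.721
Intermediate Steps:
a = 313 (a = 340 - 27 = 313)
(4215 + 3995)/(-804 + a) = (4215 + 3995)/(-804 + 313) = 8210/(-491) = 8210*(-1/491) = -8210/491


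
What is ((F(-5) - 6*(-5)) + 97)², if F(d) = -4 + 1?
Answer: 15376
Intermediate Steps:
F(d) = -3
((F(-5) - 6*(-5)) + 97)² = ((-3 - 6*(-5)) + 97)² = ((-3 + 30) + 97)² = (27 + 97)² = 124² = 15376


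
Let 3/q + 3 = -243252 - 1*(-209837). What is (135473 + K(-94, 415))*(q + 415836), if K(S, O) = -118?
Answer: 170995293610725/3038 ≈ 5.6285e+10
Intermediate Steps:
q = -3/33418 (q = 3/(-3 + (-243252 - 1*(-209837))) = 3/(-3 + (-243252 + 209837)) = 3/(-3 - 33415) = 3/(-33418) = 3*(-1/33418) = -3/33418 ≈ -8.9772e-5)
(135473 + K(-94, 415))*(q + 415836) = (135473 - 118)*(-3/33418 + 415836) = 135355*(13896407445/33418) = 170995293610725/3038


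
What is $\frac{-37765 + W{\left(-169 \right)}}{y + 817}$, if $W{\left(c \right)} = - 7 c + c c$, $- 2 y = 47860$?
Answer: $\frac{8021}{23113} \approx 0.34703$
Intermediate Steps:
$y = -23930$ ($y = \left(- \frac{1}{2}\right) 47860 = -23930$)
$W{\left(c \right)} = c^{2} - 7 c$ ($W{\left(c \right)} = - 7 c + c^{2} = c^{2} - 7 c$)
$\frac{-37765 + W{\left(-169 \right)}}{y + 817} = \frac{-37765 - 169 \left(-7 - 169\right)}{-23930 + 817} = \frac{-37765 - -29744}{-23113} = \left(-37765 + 29744\right) \left(- \frac{1}{23113}\right) = \left(-8021\right) \left(- \frac{1}{23113}\right) = \frac{8021}{23113}$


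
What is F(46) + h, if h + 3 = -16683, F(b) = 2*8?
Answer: -16670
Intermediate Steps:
F(b) = 16
h = -16686 (h = -3 - 16683 = -16686)
F(46) + h = 16 - 16686 = -16670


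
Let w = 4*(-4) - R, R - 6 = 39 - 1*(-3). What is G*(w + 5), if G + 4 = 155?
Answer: -8909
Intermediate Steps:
R = 48 (R = 6 + (39 - 1*(-3)) = 6 + (39 + 3) = 6 + 42 = 48)
w = -64 (w = 4*(-4) - 1*48 = -16 - 48 = -64)
G = 151 (G = -4 + 155 = 151)
G*(w + 5) = 151*(-64 + 5) = 151*(-59) = -8909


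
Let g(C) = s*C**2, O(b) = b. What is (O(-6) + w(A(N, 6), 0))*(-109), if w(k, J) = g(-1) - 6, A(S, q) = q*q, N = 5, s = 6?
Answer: 654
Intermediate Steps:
A(S, q) = q**2
g(C) = 6*C**2
w(k, J) = 0 (w(k, J) = 6*(-1)**2 - 6 = 6*1 - 6 = 6 - 6 = 0)
(O(-6) + w(A(N, 6), 0))*(-109) = (-6 + 0)*(-109) = -6*(-109) = 654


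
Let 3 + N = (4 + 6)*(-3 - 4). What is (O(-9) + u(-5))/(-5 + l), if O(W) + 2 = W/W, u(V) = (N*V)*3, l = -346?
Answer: -1094/351 ≈ -3.1168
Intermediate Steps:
N = -73 (N = -3 + (4 + 6)*(-3 - 4) = -3 + 10*(-7) = -3 - 70 = -73)
u(V) = -219*V (u(V) = -73*V*3 = -219*V)
O(W) = -1 (O(W) = -2 + W/W = -2 + 1 = -1)
(O(-9) + u(-5))/(-5 + l) = (-1 - 219*(-5))/(-5 - 346) = (-1 + 1095)/(-351) = 1094*(-1/351) = -1094/351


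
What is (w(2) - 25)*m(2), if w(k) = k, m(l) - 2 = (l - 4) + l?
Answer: -46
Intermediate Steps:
m(l) = -2 + 2*l (m(l) = 2 + ((l - 4) + l) = 2 + ((-4 + l) + l) = 2 + (-4 + 2*l) = -2 + 2*l)
(w(2) - 25)*m(2) = (2 - 25)*(-2 + 2*2) = -23*(-2 + 4) = -23*2 = -46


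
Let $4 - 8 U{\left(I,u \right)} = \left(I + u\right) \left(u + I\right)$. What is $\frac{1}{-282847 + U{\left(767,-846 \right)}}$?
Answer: $- \frac{8}{2269013} \approx -3.5258 \cdot 10^{-6}$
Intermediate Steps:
$U{\left(I,u \right)} = \frac{1}{2} - \frac{\left(I + u\right)^{2}}{8}$ ($U{\left(I,u \right)} = \frac{1}{2} - \frac{\left(I + u\right) \left(u + I\right)}{8} = \frac{1}{2} - \frac{\left(I + u\right) \left(I + u\right)}{8} = \frac{1}{2} - \frac{\left(I + u\right)^{2}}{8}$)
$\frac{1}{-282847 + U{\left(767,-846 \right)}} = \frac{1}{-282847 + \left(\frac{1}{2} - \frac{\left(767 - 846\right)^{2}}{8}\right)} = \frac{1}{-282847 + \left(\frac{1}{2} - \frac{\left(-79\right)^{2}}{8}\right)} = \frac{1}{-282847 + \left(\frac{1}{2} - \frac{6241}{8}\right)} = \frac{1}{-282847 - \frac{6237}{8}} = \frac{1}{- \frac{2269013}{8}} = - \frac{8}{2269013}$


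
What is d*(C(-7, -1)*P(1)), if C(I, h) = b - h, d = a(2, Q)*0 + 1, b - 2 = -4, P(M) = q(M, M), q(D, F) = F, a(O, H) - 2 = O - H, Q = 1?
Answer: -1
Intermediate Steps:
a(O, H) = 2 + O - H (a(O, H) = 2 + (O - H) = 2 + O - H)
P(M) = M
b = -2 (b = 2 - 4 = -2)
d = 1 (d = (2 + 2 - 1*1)*0 + 1 = (2 + 2 - 1)*0 + 1 = 3*0 + 1 = 0 + 1 = 1)
C(I, h) = -2 - h
d*(C(-7, -1)*P(1)) = 1*((-2 - 1*(-1))*1) = 1*((-2 + 1)*1) = 1*(-1*1) = 1*(-1) = -1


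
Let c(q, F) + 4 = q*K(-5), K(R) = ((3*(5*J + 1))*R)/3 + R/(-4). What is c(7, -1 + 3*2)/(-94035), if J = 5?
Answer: 1207/125380 ≈ 0.0096267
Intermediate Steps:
K(R) = 103*R/4 (K(R) = ((3*(5*5 + 1))*R)/3 + R/(-4) = ((3*(25 + 1))*R)*(1/3) + R*(-1/4) = ((3*26)*R)*(1/3) - R/4 = (78*R)*(1/3) - R/4 = 26*R - R/4 = 103*R/4)
c(q, F) = -4 - 515*q/4 (c(q, F) = -4 + q*((103/4)*(-5)) = -4 + q*(-515/4) = -4 - 515*q/4)
c(7, -1 + 3*2)/(-94035) = (-4 - 515/4*7)/(-94035) = (-4 - 3605/4)*(-1/94035) = -3621/4*(-1/94035) = 1207/125380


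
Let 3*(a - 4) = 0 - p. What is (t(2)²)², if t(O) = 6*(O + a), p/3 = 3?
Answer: 104976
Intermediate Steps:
p = 9 (p = 3*3 = 9)
a = 1 (a = 4 + (0 - 1*9)/3 = 4 + (0 - 9)/3 = 4 + (⅓)*(-9) = 4 - 3 = 1)
t(O) = 6 + 6*O (t(O) = 6*(O + 1) = 6*(1 + O) = 6 + 6*O)
(t(2)²)² = ((6 + 6*2)²)² = ((6 + 12)²)² = (18²)² = 324² = 104976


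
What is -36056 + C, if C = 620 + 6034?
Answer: -29402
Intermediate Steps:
C = 6654
-36056 + C = -36056 + 6654 = -29402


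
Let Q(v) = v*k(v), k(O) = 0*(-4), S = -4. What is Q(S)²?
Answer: 0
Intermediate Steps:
k(O) = 0
Q(v) = 0 (Q(v) = v*0 = 0)
Q(S)² = 0² = 0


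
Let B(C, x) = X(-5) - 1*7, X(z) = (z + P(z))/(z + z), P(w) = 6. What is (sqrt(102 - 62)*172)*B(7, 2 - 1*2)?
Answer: -12212*sqrt(10)/5 ≈ -7723.5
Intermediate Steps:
X(z) = (6 + z)/(2*z) (X(z) = (z + 6)/(z + z) = (6 + z)/((2*z)) = (6 + z)*(1/(2*z)) = (6 + z)/(2*z))
B(C, x) = -71/10 (B(C, x) = (1/2)*(6 - 5)/(-5) - 1*7 = (1/2)*(-1/5)*1 - 7 = -1/10 - 7 = -71/10)
(sqrt(102 - 62)*172)*B(7, 2 - 1*2) = (sqrt(102 - 62)*172)*(-71/10) = (sqrt(40)*172)*(-71/10) = ((2*sqrt(10))*172)*(-71/10) = (344*sqrt(10))*(-71/10) = -12212*sqrt(10)/5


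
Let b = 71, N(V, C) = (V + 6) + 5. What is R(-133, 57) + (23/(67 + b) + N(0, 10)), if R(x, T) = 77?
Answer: 529/6 ≈ 88.167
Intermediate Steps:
N(V, C) = 11 + V (N(V, C) = (6 + V) + 5 = 11 + V)
R(-133, 57) + (23/(67 + b) + N(0, 10)) = 77 + (23/(67 + 71) + (11 + 0)) = 77 + (23/138 + 11) = 77 + (23*(1/138) + 11) = 77 + (⅙ + 11) = 77 + 67/6 = 529/6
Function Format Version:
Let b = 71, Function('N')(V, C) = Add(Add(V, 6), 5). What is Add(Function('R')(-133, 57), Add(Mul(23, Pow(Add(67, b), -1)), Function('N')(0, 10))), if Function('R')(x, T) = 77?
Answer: Rational(529, 6) ≈ 88.167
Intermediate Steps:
Function('N')(V, C) = Add(11, V) (Function('N')(V, C) = Add(Add(6, V), 5) = Add(11, V))
Add(Function('R')(-133, 57), Add(Mul(23, Pow(Add(67, b), -1)), Function('N')(0, 10))) = Add(77, Add(Mul(23, Pow(Add(67, 71), -1)), Add(11, 0))) = Add(77, Add(Mul(23, Pow(138, -1)), 11)) = Add(77, Add(Mul(23, Rational(1, 138)), 11)) = Add(77, Add(Rational(1, 6), 11)) = Add(77, Rational(67, 6)) = Rational(529, 6)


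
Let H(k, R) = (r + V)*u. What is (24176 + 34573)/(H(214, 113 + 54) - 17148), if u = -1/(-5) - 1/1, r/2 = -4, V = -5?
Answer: -293745/85688 ≈ -3.4281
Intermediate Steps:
r = -8 (r = 2*(-4) = -8)
u = -⅘ (u = -1*(-⅕) - 1*1 = ⅕ - 1 = -⅘ ≈ -0.80000)
H(k, R) = 52/5 (H(k, R) = (-8 - 5)*(-⅘) = -13*(-⅘) = 52/5)
(24176 + 34573)/(H(214, 113 + 54) - 17148) = (24176 + 34573)/(52/5 - 17148) = 58749/(-85688/5) = 58749*(-5/85688) = -293745/85688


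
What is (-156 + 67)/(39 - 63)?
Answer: 89/24 ≈ 3.7083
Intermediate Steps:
(-156 + 67)/(39 - 63) = -89/(-24) = -89*(-1/24) = 89/24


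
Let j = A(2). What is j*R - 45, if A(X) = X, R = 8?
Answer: -29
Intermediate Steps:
j = 2
j*R - 45 = 2*8 - 45 = 16 - 45 = -29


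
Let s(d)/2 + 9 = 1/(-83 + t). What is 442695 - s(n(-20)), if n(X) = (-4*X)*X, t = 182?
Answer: 43828585/99 ≈ 4.4271e+5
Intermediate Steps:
n(X) = -4*X**2
s(d) = -1780/99 (s(d) = -18 + 2/(-83 + 182) = -18 + 2/99 = -1780/99)
442695 - s(n(-20)) = 442695 - 1*(-1780/99) = 442695 + 1780/99 = 43828585/99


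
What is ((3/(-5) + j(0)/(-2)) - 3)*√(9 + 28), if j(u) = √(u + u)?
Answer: -18*√37/5 ≈ -21.898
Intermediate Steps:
j(u) = √2*√u (j(u) = √(2*u) = √2*√u)
((3/(-5) + j(0)/(-2)) - 3)*√(9 + 28) = ((3/(-5) + (√2*√0)/(-2)) - 3)*√(9 + 28) = ((3*(-⅕) + (√2*0)*(-½)) - 3)*√37 = ((-⅗ + 0*(-½)) - 3)*√37 = ((-⅗ + 0) - 3)*√37 = (-⅗ - 3)*√37 = -18*√37/5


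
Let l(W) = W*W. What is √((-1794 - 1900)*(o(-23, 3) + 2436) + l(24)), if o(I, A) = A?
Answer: 3*I*√1001010 ≈ 3001.5*I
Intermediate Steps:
l(W) = W²
√((-1794 - 1900)*(o(-23, 3) + 2436) + l(24)) = √((-1794 - 1900)*(3 + 2436) + 24²) = √(-3694*2439 + 576) = √(-9009666 + 576) = √(-9009090) = 3*I*√1001010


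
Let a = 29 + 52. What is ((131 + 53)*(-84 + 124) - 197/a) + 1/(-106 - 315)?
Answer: 250900342/34101 ≈ 7357.6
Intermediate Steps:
a = 81
((131 + 53)*(-84 + 124) - 197/a) + 1/(-106 - 315) = ((131 + 53)*(-84 + 124) - 197/81) + 1/(-106 - 315) = (184*40 - 197*1/81) + 1/(-421) = (7360 - 197/81) - 1/421 = 595963/81 - 1/421 = 250900342/34101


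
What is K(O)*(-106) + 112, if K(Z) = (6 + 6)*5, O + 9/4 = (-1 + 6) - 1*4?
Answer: -6248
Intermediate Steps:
O = -5/4 (O = -9/4 + ((-1 + 6) - 1*4) = -9/4 + (5 - 4) = -9/4 + 1 = -5/4 ≈ -1.2500)
K(Z) = 60 (K(Z) = 12*5 = 60)
K(O)*(-106) + 112 = 60*(-106) + 112 = -6360 + 112 = -6248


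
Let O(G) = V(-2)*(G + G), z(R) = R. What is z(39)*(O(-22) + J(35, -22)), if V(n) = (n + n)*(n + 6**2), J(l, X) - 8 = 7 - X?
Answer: 234819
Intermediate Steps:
J(l, X) = 15 - X (J(l, X) = 8 + (7 - X) = 15 - X)
V(n) = 2*n*(36 + n) (V(n) = (2*n)*(n + 36) = (2*n)*(36 + n) = 2*n*(36 + n))
O(G) = -272*G (O(G) = (2*(-2)*(36 - 2))*(G + G) = (2*(-2)*34)*(2*G) = -272*G)
z(39)*(O(-22) + J(35, -22)) = 39*(-272*(-22) + (15 - 1*(-22))) = 39*(5984 + (15 + 22)) = 39*(5984 + 37) = 39*6021 = 234819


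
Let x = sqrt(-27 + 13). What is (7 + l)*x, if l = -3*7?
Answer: -14*I*sqrt(14) ≈ -52.383*I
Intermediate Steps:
x = I*sqrt(14) (x = sqrt(-14) = I*sqrt(14) ≈ 3.7417*I)
l = -21
(7 + l)*x = (7 - 21)*(I*sqrt(14)) = -14*I*sqrt(14)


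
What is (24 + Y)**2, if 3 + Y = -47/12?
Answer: 42025/144 ≈ 291.84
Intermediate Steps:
Y = -83/12 (Y = -3 - 47/12 = -83/12 ≈ -6.9167)
(24 + Y)**2 = (24 - 83/12)**2 = (205/12)**2 = 42025/144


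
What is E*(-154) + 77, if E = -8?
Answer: 1309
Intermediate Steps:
E*(-154) + 77 = -8*(-154) + 77 = 1232 + 77 = 1309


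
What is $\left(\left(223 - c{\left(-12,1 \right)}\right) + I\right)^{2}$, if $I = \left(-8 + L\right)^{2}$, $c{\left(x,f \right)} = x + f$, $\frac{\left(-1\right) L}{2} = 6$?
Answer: $401956$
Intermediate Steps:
$L = -12$ ($L = \left(-2\right) 6 = -12$)
$c{\left(x,f \right)} = f + x$
$I = 400$ ($I = \left(-8 - 12\right)^{2} = \left(-20\right)^{2} = 400$)
$\left(\left(223 - c{\left(-12,1 \right)}\right) + I\right)^{2} = \left(\left(223 - \left(1 - 12\right)\right) + 400\right)^{2} = \left(\left(223 - -11\right) + 400\right)^{2} = \left(\left(223 + 11\right) + 400\right)^{2} = \left(234 + 400\right)^{2} = 634^{2} = 401956$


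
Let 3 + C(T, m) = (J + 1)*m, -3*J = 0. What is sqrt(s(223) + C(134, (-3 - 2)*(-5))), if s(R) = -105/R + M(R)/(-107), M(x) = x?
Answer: sqrt(11070979058)/23861 ≈ 4.4097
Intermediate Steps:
J = 0 (J = -1/3*0 = 0)
C(T, m) = -3 + m (C(T, m) = -3 + (0 + 1)*m = -3 + 1*m = -3 + m)
s(R) = -105/R - R/107 (s(R) = -105/R + R/(-107) = -105/R + R*(-1/107) = -105/R - R/107)
sqrt(s(223) + C(134, (-3 - 2)*(-5))) = sqrt((-105/223 - 1/107*223) + (-3 + (-3 - 2)*(-5))) = sqrt((-105*1/223 - 223/107) + (-3 - 5*(-5))) = sqrt((-105/223 - 223/107) + (-3 + 25)) = sqrt(-60964/23861 + 22) = sqrt(463978/23861) = sqrt(11070979058)/23861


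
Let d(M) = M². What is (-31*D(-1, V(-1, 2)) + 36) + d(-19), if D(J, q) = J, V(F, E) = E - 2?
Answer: 428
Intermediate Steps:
V(F, E) = -2 + E
(-31*D(-1, V(-1, 2)) + 36) + d(-19) = (-31*(-1) + 36) + (-19)² = (31 + 36) + 361 = 67 + 361 = 428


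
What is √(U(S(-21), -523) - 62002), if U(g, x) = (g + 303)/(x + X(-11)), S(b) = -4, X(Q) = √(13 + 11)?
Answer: √(-32427345 + 124004*√6)/√(523 - 2*√6) ≈ 249.0*I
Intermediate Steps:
X(Q) = 2*√6 (X(Q) = √24 = 2*√6)
U(g, x) = (303 + g)/(x + 2*√6) (U(g, x) = (g + 303)/(x + 2*√6) = (303 + g)/(x + 2*√6))
√(U(S(-21), -523) - 62002) = √((303 - 4)/(-523 + 2*√6) - 62002) = √(299/(-523 + 2*√6) - 62002) = √(-62002 + 299/(-523 + 2*√6))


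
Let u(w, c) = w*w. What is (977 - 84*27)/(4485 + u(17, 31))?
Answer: -1291/4774 ≈ -0.27042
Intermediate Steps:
u(w, c) = w²
(977 - 84*27)/(4485 + u(17, 31)) = (977 - 84*27)/(4485 + 17²) = (977 - 2268)/(4485 + 289) = -1291/4774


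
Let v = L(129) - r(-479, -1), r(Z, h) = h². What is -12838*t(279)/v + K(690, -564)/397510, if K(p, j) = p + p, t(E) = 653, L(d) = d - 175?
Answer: 333241146200/1868297 ≈ 1.7837e+5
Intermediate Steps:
L(d) = -175 + d
K(p, j) = 2*p
v = -47 (v = (-175 + 129) - 1*(-1)² = -46 - 1*1 = -46 - 1 = -47)
-12838*t(279)/v + K(690, -564)/397510 = -12838/((-47/653)) + (2*690)/397510 = -12838/((-47*1/653)) + 1380*(1/397510) = -12838/(-47/653) + 138/39751 = -12838*(-653/47) + 138/39751 = 8383214/47 + 138/39751 = 333241146200/1868297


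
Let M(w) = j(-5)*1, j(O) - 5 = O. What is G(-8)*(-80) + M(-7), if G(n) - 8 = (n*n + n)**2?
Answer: -251520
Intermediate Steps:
j(O) = 5 + O
M(w) = 0 (M(w) = (5 - 5)*1 = 0*1 = 0)
G(n) = 8 + (n + n**2)**2 (G(n) = 8 + (n*n + n)**2 = 8 + (n**2 + n)**2 = 8 + (n + n**2)**2)
G(-8)*(-80) + M(-7) = (8 + (-8)**2*(1 - 8)**2)*(-80) + 0 = (8 + 64*(-7)**2)*(-80) + 0 = (8 + 64*49)*(-80) + 0 = (8 + 3136)*(-80) + 0 = 3144*(-80) + 0 = -251520 + 0 = -251520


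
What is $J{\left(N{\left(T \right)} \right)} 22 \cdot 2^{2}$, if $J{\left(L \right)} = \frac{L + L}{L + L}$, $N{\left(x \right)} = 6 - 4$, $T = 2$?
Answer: $88$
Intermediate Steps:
$N{\left(x \right)} = 2$
$J{\left(L \right)} = 1$ ($J{\left(L \right)} = \frac{2 L}{2 L} = 2 L \frac{1}{2 L} = 1$)
$J{\left(N{\left(T \right)} \right)} 22 \cdot 2^{2} = 1 \cdot 22 \cdot 2^{2} = 22 \cdot 4 = 88$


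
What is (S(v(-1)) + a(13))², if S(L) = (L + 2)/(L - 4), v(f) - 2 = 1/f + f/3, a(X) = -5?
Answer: 841/25 ≈ 33.640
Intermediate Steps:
v(f) = 2 + 1/f + f/3 (v(f) = 2 + (1/f + f/3) = 2 + 1/f + f/3)
S(L) = (2 + L)/(-4 + L)
(S(v(-1)) + a(13))² = ((2 + (2 + 1/(-1) + (⅓)*(-1)))/(-4 + (2 + 1/(-1) + (⅓)*(-1))) - 5)² = ((2 + (2 - 1 - ⅓))/(-4 + (2 - 1 - ⅓)) - 5)² = ((2 + ⅔)/(-4 + ⅔) - 5)² = ((8/3)/(-10/3) - 5)² = (-3/10*8/3 - 5)² = (-⅘ - 5)² = (-29/5)² = 841/25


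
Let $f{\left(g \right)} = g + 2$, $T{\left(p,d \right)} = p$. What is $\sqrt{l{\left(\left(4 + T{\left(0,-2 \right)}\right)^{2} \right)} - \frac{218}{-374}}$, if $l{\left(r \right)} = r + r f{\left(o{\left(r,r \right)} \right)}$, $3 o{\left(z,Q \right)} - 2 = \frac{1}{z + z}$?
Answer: $\frac{\sqrt{74798130}}{1122} \approx 7.7082$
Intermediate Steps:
$o{\left(z,Q \right)} = \frac{2}{3} + \frac{1}{6 z}$ ($o{\left(z,Q \right)} = \frac{2}{3} + \frac{1}{3 \left(z + z\right)} = \frac{2}{3} + \frac{1}{3 \cdot 2 z} = \frac{2}{3} + \frac{\frac{1}{2} \frac{1}{z}}{3} = \frac{2}{3} + \frac{1}{6 z}$)
$f{\left(g \right)} = 2 + g$
$l{\left(r \right)} = r + r \left(2 + \frac{1 + 4 r}{6 r}\right)$
$\sqrt{l{\left(\left(4 + T{\left(0,-2 \right)}\right)^{2} \right)} - \frac{218}{-374}} = \sqrt{\left(\frac{1}{6} + \frac{11 \left(4 + 0\right)^{2}}{3}\right) - \frac{218}{-374}} = \sqrt{\left(\frac{1}{6} + \frac{11 \cdot 4^{2}}{3}\right) - - \frac{109}{187}} = \sqrt{\left(\frac{1}{6} + \frac{11}{3} \cdot 16\right) + \frac{109}{187}} = \sqrt{\left(\frac{1}{6} + \frac{176}{3}\right) + \frac{109}{187}} = \sqrt{\frac{353}{6} + \frac{109}{187}} = \sqrt{\frac{66665}{1122}} = \frac{\sqrt{74798130}}{1122}$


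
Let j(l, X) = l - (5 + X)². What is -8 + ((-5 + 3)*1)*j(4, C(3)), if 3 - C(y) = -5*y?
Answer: 1042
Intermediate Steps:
C(y) = 3 + 5*y (C(y) = 3 - (-5)*y = 3 + 5*y)
-8 + ((-5 + 3)*1)*j(4, C(3)) = -8 + ((-5 + 3)*1)*(4 - (5 + (3 + 5*3))²) = -8 + (-2*1)*(4 - (5 + (3 + 15))²) = -8 - 2*(4 - (5 + 18)²) = -8 - 2*(4 - 1*23²) = -8 - 2*(4 - 1*529) = -8 - 2*(4 - 529) = -8 - 2*(-525) = -8 + 1050 = 1042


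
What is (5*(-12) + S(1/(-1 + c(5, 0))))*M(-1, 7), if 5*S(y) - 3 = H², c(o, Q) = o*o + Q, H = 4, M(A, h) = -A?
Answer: -281/5 ≈ -56.200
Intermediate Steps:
c(o, Q) = Q + o² (c(o, Q) = o² + Q = Q + o²)
S(y) = 19/5 (S(y) = ⅗ + (⅕)*4² = ⅗ + (⅕)*16 = ⅗ + 16/5 = 19/5)
(5*(-12) + S(1/(-1 + c(5, 0))))*M(-1, 7) = (5*(-12) + 19/5)*(-1*(-1)) = (-60 + 19/5)*1 = -281/5*1 = -281/5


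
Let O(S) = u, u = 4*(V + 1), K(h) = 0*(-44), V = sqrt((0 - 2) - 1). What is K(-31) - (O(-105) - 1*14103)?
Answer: 14099 - 4*I*sqrt(3) ≈ 14099.0 - 6.9282*I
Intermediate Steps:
V = I*sqrt(3) (V = sqrt(-2 - 1) = sqrt(-3) = I*sqrt(3) ≈ 1.732*I)
K(h) = 0
u = 4 + 4*I*sqrt(3) (u = 4*(I*sqrt(3) + 1) = 4*(1 + I*sqrt(3)) = 4 + 4*I*sqrt(3) ≈ 4.0 + 6.9282*I)
O(S) = 4 + 4*I*sqrt(3)
K(-31) - (O(-105) - 1*14103) = 0 - ((4 + 4*I*sqrt(3)) - 1*14103) = 0 - ((4 + 4*I*sqrt(3)) - 14103) = 0 - (-14099 + 4*I*sqrt(3)) = 0 + (14099 - 4*I*sqrt(3)) = 14099 - 4*I*sqrt(3)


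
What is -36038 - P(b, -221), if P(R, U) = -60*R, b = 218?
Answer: -22958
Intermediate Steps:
-36038 - P(b, -221) = -36038 - (-60)*218 = -36038 - 1*(-13080) = -36038 + 13080 = -22958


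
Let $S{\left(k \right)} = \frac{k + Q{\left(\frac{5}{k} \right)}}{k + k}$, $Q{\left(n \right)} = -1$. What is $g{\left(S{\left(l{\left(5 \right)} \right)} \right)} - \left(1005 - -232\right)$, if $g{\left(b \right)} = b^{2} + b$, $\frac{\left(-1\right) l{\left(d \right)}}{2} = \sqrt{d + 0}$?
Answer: $- \frac{98899}{80} + \frac{\sqrt{5}}{10} \approx -1236.0$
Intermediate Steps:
$l{\left(d \right)} = - 2 \sqrt{d}$ ($l{\left(d \right)} = - 2 \sqrt{d + 0} = - 2 \sqrt{d}$)
$S{\left(k \right)} = \frac{-1 + k}{2 k}$ ($S{\left(k \right)} = \frac{k - 1}{k + k} = \frac{-1 + k}{2 k}$)
$g{\left(b \right)} = b + b^{2}$
$g{\left(S{\left(l{\left(5 \right)} \right)} \right)} - \left(1005 - -232\right) = \frac{-1 - 2 \sqrt{5}}{2 \left(- 2 \sqrt{5}\right)} \left(1 + \frac{-1 - 2 \sqrt{5}}{2 \left(- 2 \sqrt{5}\right)}\right) - \left(1005 - -232\right) = \frac{- \frac{\sqrt{5}}{10} \left(-1 - 2 \sqrt{5}\right)}{2} \left(1 + \frac{- \frac{\sqrt{5}}{10} \left(-1 - 2 \sqrt{5}\right)}{2}\right) - \left(1005 + 232\right) = - \frac{\sqrt{5} \left(-1 - 2 \sqrt{5}\right)}{20} \left(1 - \frac{\sqrt{5} \left(-1 - 2 \sqrt{5}\right)}{20}\right) - 1237 = - \frac{\sqrt{5} \left(1 - \frac{\sqrt{5} \left(-1 - 2 \sqrt{5}\right)}{20}\right) \left(-1 - 2 \sqrt{5}\right)}{20} - 1237 = -1237 - \frac{\sqrt{5} \left(1 - \frac{\sqrt{5} \left(-1 - 2 \sqrt{5}\right)}{20}\right) \left(-1 - 2 \sqrt{5}\right)}{20}$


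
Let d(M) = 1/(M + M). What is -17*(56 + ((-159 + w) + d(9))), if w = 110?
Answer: -2159/18 ≈ -119.94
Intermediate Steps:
d(M) = 1/(2*M)
-17*(56 + ((-159 + w) + d(9))) = -17*(56 + ((-159 + 110) + (1/2)/9)) = -17*(56 + (-49 + (1/2)*(1/9))) = -17*(56 + (-49 + 1/18)) = -17*(56 - 881/18) = -17*127/18 = -2159/18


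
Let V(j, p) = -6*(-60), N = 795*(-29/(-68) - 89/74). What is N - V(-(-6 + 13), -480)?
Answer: -2458395/2516 ≈ -977.10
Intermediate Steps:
N = -1552635/2516 (N = 795*(-29*(-1/68) - 89*1/74) = 795*(29/68 - 89/74) = 795*(-1953/2516) = -1552635/2516 ≈ -617.10)
V(j, p) = 360
N - V(-(-6 + 13), -480) = -1552635/2516 - 1*360 = -1552635/2516 - 360 = -2458395/2516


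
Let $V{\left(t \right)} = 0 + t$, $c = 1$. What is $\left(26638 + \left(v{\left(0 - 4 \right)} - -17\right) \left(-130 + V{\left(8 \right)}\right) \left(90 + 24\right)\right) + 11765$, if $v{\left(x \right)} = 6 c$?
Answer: $-281481$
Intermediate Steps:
$v{\left(x \right)} = 6$ ($v{\left(x \right)} = 6 \cdot 1 = 6$)
$V{\left(t \right)} = t$
$\left(26638 + \left(v{\left(0 - 4 \right)} - -17\right) \left(-130 + V{\left(8 \right)}\right) \left(90 + 24\right)\right) + 11765 = \left(26638 + \left(6 - -17\right) \left(-130 + 8\right) \left(90 + 24\right)\right) + 11765 = \left(26638 + \left(6 + 17\right) \left(\left(-122\right) 114\right)\right) + 11765 = \left(26638 + 23 \left(-13908\right)\right) + 11765 = \left(26638 - 319884\right) + 11765 = -293246 + 11765 = -281481$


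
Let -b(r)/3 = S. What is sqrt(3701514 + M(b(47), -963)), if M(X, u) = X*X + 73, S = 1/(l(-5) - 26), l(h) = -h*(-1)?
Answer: 2*sqrt(889306279)/31 ≈ 1924.0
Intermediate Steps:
l(h) = h
S = -1/31 (S = 1/(-5 - 26) = 1/(-31) = -1/31 ≈ -0.032258)
b(r) = 3/31 (b(r) = -3*(-1/31) = 3/31)
M(X, u) = 73 + X**2 (M(X, u) = X**2 + 73 = 73 + X**2)
sqrt(3701514 + M(b(47), -963)) = sqrt(3701514 + (73 + (3/31)**2)) = sqrt(3701514 + (73 + 9/961)) = sqrt(3701514 + 70162/961) = sqrt(3557225116/961) = 2*sqrt(889306279)/31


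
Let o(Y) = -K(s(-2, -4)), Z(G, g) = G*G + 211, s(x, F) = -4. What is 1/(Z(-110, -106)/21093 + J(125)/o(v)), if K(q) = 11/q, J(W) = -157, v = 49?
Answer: -232023/13110983 ≈ -0.017697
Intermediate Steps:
Z(G, g) = 211 + G² (Z(G, g) = G² + 211 = 211 + G²)
o(Y) = 11/4 (o(Y) = -11/(-4) = -11*(-1)/4 = -1*(-11/4) = 11/4)
1/(Z(-110, -106)/21093 + J(125)/o(v)) = 1/((211 + (-110)²)/21093 - 157/11/4) = 1/((211 + 12100)*(1/21093) - 157*4/11) = 1/(12311*(1/21093) - 628/11) = 1/(12311/21093 - 628/11) = 1/(-13110983/232023) = -232023/13110983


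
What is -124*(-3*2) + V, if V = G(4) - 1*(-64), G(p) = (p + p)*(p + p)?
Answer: 872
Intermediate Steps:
G(p) = 4*p**2 (G(p) = (2*p)*(2*p) = 4*p**2)
V = 128 (V = 4*4**2 - 1*(-64) = 4*16 + 64 = 64 + 64 = 128)
-124*(-3*2) + V = -124*(-3*2) + 128 = -(-744) + 128 = -124*(-6) + 128 = 744 + 128 = 872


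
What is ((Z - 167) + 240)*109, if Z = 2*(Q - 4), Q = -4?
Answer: 6213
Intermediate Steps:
Z = -16 (Z = 2*(-4 - 4) = 2*(-8) = -16)
((Z - 167) + 240)*109 = ((-16 - 167) + 240)*109 = (-183 + 240)*109 = 57*109 = 6213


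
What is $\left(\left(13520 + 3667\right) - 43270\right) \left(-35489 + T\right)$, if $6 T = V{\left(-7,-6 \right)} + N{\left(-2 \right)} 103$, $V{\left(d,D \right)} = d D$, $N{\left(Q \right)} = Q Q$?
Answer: $\frac{2771057920}{3} \approx 9.2369 \cdot 10^{8}$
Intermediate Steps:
$N{\left(Q \right)} = Q^{2}$
$V{\left(d,D \right)} = D d$
$T = \frac{227}{3}$ ($T = \frac{\left(-6\right) \left(-7\right) + \left(-2\right)^{2} \cdot 103}{6} = \frac{42 + 4 \cdot 103}{6} = \frac{42 + 412}{6} = \frac{1}{6} \cdot 454 = \frac{227}{3} \approx 75.667$)
$\left(\left(13520 + 3667\right) - 43270\right) \left(-35489 + T\right) = \left(\left(13520 + 3667\right) - 43270\right) \left(-35489 + \frac{227}{3}\right) = \left(17187 - 43270\right) \left(- \frac{106240}{3}\right) = \left(-26083\right) \left(- \frac{106240}{3}\right) = \frac{2771057920}{3}$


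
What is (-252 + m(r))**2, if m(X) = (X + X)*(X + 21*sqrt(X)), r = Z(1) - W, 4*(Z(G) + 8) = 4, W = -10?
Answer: 102384 - 58968*sqrt(3) ≈ 248.43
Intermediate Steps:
Z(G) = -7 (Z(G) = -8 + (1/4)*4 = -8 + 1 = -7)
r = 3 (r = -7 - 1*(-10) = -7 + 10 = 3)
m(X) = 2*X*(X + 21*sqrt(X)) (m(X) = (2*X)*(X + 21*sqrt(X)) = 2*X*(X + 21*sqrt(X)))
(-252 + m(r))**2 = (-252 + (2*3**2 + 42*3**(3/2)))**2 = (-252 + (2*9 + 42*(3*sqrt(3))))**2 = (-252 + (18 + 126*sqrt(3)))**2 = (-234 + 126*sqrt(3))**2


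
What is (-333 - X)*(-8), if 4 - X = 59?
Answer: 2224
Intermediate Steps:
X = -55 (X = 4 - 1*59 = 4 - 59 = -55)
(-333 - X)*(-8) = (-333 - 1*(-55))*(-8) = (-333 + 55)*(-8) = -278*(-8) = 2224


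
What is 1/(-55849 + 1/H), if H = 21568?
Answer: -21568/1204551231 ≈ -1.7905e-5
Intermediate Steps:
1/(-55849 + 1/H) = 1/(-55849 + 1/21568) = 1/(-1204551231/21568) = -21568/1204551231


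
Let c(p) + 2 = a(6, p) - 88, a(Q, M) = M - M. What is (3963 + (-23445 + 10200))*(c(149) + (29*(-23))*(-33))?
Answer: -203470722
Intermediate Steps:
a(Q, M) = 0
c(p) = -90 (c(p) = -2 + (0 - 88) = -2 - 88 = -90)
(3963 + (-23445 + 10200))*(c(149) + (29*(-23))*(-33)) = (3963 + (-23445 + 10200))*(-90 + (29*(-23))*(-33)) = (3963 - 13245)*(-90 - 667*(-33)) = -9282*(-90 + 22011) = -9282*21921 = -203470722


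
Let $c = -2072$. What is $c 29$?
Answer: $-60088$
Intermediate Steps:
$c 29 = \left(-2072\right) 29 = -60088$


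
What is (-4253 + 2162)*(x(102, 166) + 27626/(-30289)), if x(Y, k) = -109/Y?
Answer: 250893473/60578 ≈ 4141.7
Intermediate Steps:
(-4253 + 2162)*(x(102, 166) + 27626/(-30289)) = (-4253 + 2162)*(-109/102 + 27626/(-30289)) = -2091*(-109*1/102 + 27626*(-1/30289)) = -2091*(-109/102 - 27626/30289) = -2091*(-6119353/3089478) = 250893473/60578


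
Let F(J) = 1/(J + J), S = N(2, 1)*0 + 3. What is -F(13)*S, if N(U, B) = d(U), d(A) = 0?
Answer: -3/26 ≈ -0.11538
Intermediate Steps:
N(U, B) = 0
S = 3 (S = 0*0 + 3 = 0 + 3 = 3)
F(J) = 1/(2*J)
-F(13)*S = -(1/2)/13*3 = -(1/2)*(1/13)*3 = -3/26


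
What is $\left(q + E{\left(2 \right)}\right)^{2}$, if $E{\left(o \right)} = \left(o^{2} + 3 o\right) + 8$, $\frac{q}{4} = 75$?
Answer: $101124$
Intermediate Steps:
$q = 300$ ($q = 4 \cdot 75 = 300$)
$E{\left(o \right)} = 8 + o^{2} + 3 o$
$\left(q + E{\left(2 \right)}\right)^{2} = \left(300 + \left(8 + 2^{2} + 3 \cdot 2\right)\right)^{2} = \left(300 + \left(8 + 4 + 6\right)\right)^{2} = \left(300 + 18\right)^{2} = 318^{2} = 101124$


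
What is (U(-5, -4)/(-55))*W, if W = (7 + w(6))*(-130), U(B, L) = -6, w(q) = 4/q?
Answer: -1196/11 ≈ -108.73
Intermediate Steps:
W = -2990/3 (W = (7 + 4/6)*(-130) = (7 + 4*(1/6))*(-130) = (7 + 2/3)*(-130) = (23/3)*(-130) = -2990/3 ≈ -996.67)
(U(-5, -4)/(-55))*W = -6/(-55)*(-2990/3) = -6*(-1/55)*(-2990/3) = (6/55)*(-2990/3) = -1196/11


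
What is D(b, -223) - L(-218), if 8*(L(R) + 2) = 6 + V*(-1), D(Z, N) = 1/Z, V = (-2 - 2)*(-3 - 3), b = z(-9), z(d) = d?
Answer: 149/36 ≈ 4.1389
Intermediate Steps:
b = -9
V = 24 (V = -4*(-6) = 24)
L(R) = -17/4 (L(R) = -2 + (6 + 24*(-1))/8 = -2 + (6 - 24)/8 = -2 + (⅛)*(-18) = -2 - 9/4 = -17/4)
D(b, -223) - L(-218) = 1/(-9) - 1*(-17/4) = -⅑ + 17/4 = 149/36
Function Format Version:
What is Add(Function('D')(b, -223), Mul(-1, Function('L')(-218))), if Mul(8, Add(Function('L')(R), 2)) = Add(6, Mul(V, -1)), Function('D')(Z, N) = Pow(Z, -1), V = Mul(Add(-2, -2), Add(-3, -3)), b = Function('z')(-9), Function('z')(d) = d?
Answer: Rational(149, 36) ≈ 4.1389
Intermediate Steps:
b = -9
V = 24 (V = Mul(-4, -6) = 24)
Function('L')(R) = Rational(-17, 4) (Function('L')(R) = Add(-2, Mul(Rational(1, 8), Add(6, Mul(24, -1)))) = Add(-2, Mul(Rational(1, 8), Add(6, -24))) = Add(-2, Mul(Rational(1, 8), -18)) = Add(-2, Rational(-9, 4)) = Rational(-17, 4))
Add(Function('D')(b, -223), Mul(-1, Function('L')(-218))) = Add(Pow(-9, -1), Mul(-1, Rational(-17, 4))) = Add(Rational(-1, 9), Rational(17, 4)) = Rational(149, 36)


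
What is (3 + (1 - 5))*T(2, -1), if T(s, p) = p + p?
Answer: 2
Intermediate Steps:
T(s, p) = 2*p
(3 + (1 - 5))*T(2, -1) = (3 + (1 - 5))*(2*(-1)) = (3 - 4)*(-2) = -1*(-2) = 2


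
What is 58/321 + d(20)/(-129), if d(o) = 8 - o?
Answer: 3778/13803 ≈ 0.27371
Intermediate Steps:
58/321 + d(20)/(-129) = 58/321 + (8 - 1*20)/(-129) = 58*(1/321) + (8 - 20)*(-1/129) = 58/321 - 12*(-1/129) = 58/321 + 4/43 = 3778/13803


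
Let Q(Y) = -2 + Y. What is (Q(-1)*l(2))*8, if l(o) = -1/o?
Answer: 12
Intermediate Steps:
(Q(-1)*l(2))*8 = ((-2 - 1)*(-1/2))*8 = -(-3)/2*8 = -3*(-½)*8 = (3/2)*8 = 12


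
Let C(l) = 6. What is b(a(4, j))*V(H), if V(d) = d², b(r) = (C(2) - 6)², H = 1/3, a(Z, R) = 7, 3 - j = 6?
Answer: 0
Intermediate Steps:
j = -3 (j = 3 - 1*6 = 3 - 6 = -3)
H = ⅓ (H = 1*(⅓) = ⅓ ≈ 0.33333)
b(r) = 0 (b(r) = (6 - 6)² = 0² = 0)
b(a(4, j))*V(H) = 0*(⅓)² = 0*(⅑) = 0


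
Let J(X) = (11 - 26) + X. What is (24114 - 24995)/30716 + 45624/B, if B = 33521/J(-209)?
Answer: -313940171617/1029631036 ≈ -304.91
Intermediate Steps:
J(X) = -15 + X
B = -33521/224 (B = 33521/(-15 - 209) = 33521/(-224) = 33521*(-1/224) = -33521/224 ≈ -149.65)
(24114 - 24995)/30716 + 45624/B = (24114 - 24995)/30716 + 45624/(-33521/224) = -881*1/30716 + 45624*(-224/33521) = -881/30716 - 10219776/33521 = -313940171617/1029631036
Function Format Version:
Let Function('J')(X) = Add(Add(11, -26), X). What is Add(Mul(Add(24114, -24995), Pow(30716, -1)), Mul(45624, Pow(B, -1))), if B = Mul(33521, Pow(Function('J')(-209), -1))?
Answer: Rational(-313940171617, 1029631036) ≈ -304.91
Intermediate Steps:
Function('J')(X) = Add(-15, X)
B = Rational(-33521, 224) (B = Mul(33521, Pow(Add(-15, -209), -1)) = Mul(33521, Pow(-224, -1)) = Mul(33521, Rational(-1, 224)) = Rational(-33521, 224) ≈ -149.65)
Add(Mul(Add(24114, -24995), Pow(30716, -1)), Mul(45624, Pow(B, -1))) = Add(Mul(Add(24114, -24995), Pow(30716, -1)), Mul(45624, Pow(Rational(-33521, 224), -1))) = Add(Mul(-881, Rational(1, 30716)), Mul(45624, Rational(-224, 33521))) = Add(Rational(-881, 30716), Rational(-10219776, 33521)) = Rational(-313940171617, 1029631036)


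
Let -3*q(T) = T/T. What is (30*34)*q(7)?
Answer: -340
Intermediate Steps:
q(T) = -⅓ (q(T) = -T/(3*T) = -⅓*1 = -⅓)
(30*34)*q(7) = (30*34)*(-⅓) = 1020*(-⅓) = -340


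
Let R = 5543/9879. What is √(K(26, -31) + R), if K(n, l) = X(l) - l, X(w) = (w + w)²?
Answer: 2*√94558498293/9879 ≈ 62.254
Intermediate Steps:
R = 5543/9879 (R = 5543*(1/9879) = 5543/9879 ≈ 0.56109)
X(w) = 4*w² (X(w) = (2*w)² = 4*w²)
K(n, l) = -l + 4*l² (K(n, l) = 4*l² - l = -l + 4*l²)
√(K(26, -31) + R) = √(-31*(-1 + 4*(-31)) + 5543/9879) = √(-31*(-1 - 124) + 5543/9879) = √(-31*(-125) + 5543/9879) = √(3875 + 5543/9879) = √(38286668/9879) = 2*√94558498293/9879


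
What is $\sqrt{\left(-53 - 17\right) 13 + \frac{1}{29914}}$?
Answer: $\frac{i \sqrt{814311100446}}{29914} \approx 30.166 i$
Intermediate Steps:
$\sqrt{\left(-53 - 17\right) 13 + \frac{1}{29914}} = \sqrt{\left(-70\right) 13 + \frac{1}{29914}} = \sqrt{-910 + \frac{1}{29914}} = \sqrt{- \frac{27221739}{29914}} = \frac{i \sqrt{814311100446}}{29914}$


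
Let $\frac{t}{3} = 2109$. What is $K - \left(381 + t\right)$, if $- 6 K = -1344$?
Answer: $-6484$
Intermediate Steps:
$t = 6327$ ($t = 3 \cdot 2109 = 6327$)
$K = 224$ ($K = \left(- \frac{1}{6}\right) \left(-1344\right) = 224$)
$K - \left(381 + t\right) = 224 - \left(381 + 6327\right) = 224 - 6708 = -6484$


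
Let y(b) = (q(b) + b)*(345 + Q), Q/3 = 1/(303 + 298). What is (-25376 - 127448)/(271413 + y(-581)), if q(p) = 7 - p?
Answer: -91847224/164570649 ≈ -0.55810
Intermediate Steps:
Q = 3/601 (Q = 3/(303 + 298) = 3/601 ≈ 0.0049917)
y(b) = 1451436/601 (y(b) = ((7 - b) + b)*(345 + 3/601) = 7*(207348/601) = 1451436/601)
(-25376 - 127448)/(271413 + y(-581)) = (-25376 - 127448)/(271413 + 1451436/601) = -152824/164570649/601 = -152824*601/164570649 = -91847224/164570649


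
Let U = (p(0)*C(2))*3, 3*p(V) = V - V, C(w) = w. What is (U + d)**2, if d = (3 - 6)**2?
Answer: 81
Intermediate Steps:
p(V) = 0 (p(V) = (V - V)/3 = (1/3)*0 = 0)
U = 0 (U = (0*2)*3 = 0*3 = 0)
d = 9 (d = (-3)**2 = 9)
(U + d)**2 = (0 + 9)**2 = 9**2 = 81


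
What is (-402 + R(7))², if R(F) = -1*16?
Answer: 174724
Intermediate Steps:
R(F) = -16
(-402 + R(7))² = (-402 - 16)² = (-418)² = 174724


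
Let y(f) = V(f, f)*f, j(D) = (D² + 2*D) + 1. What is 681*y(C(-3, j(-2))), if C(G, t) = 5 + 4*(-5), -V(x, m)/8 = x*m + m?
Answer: 17161200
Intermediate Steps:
V(x, m) = -8*m - 8*m*x (V(x, m) = -8*(x*m + m) = -8*(m*x + m) = -8*(m + m*x) = -8*m - 8*m*x)
j(D) = 1 + D² + 2*D
C(G, t) = -15 (C(G, t) = 5 - 20 = -15)
y(f) = -8*f²*(1 + f) (y(f) = (-8*f*(1 + f))*f = -8*f²*(1 + f))
681*y(C(-3, j(-2))) = 681*(8*(-15)²*(-1 - 1*(-15))) = 681*(8*225*(-1 + 15)) = 681*(8*225*14) = 681*25200 = 17161200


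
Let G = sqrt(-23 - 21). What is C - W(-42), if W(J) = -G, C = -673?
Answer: -673 + 2*I*sqrt(11) ≈ -673.0 + 6.6332*I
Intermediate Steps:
G = 2*I*sqrt(11) (G = sqrt(-44) = 2*I*sqrt(11) ≈ 6.6332*I)
W(J) = -2*I*sqrt(11)
C - W(-42) = -673 - (-2)*I*sqrt(11) = -673 + 2*I*sqrt(11)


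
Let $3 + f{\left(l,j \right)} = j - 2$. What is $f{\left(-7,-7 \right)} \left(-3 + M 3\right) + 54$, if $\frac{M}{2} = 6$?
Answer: $-342$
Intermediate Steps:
$M = 12$ ($M = 2 \cdot 6 = 12$)
$f{\left(l,j \right)} = -5 + j$ ($f{\left(l,j \right)} = -3 + \left(j - 2\right) = -3 + \left(-2 + j\right) = -5 + j$)
$f{\left(-7,-7 \right)} \left(-3 + M 3\right) + 54 = \left(-5 - 7\right) \left(-3 + 12 \cdot 3\right) + 54 = - 12 \left(-3 + 36\right) + 54 = \left(-12\right) 33 + 54 = -396 + 54 = -342$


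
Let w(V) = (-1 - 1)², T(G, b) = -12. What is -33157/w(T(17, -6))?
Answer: -33157/4 ≈ -8289.3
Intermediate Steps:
w(V) = 4 (w(V) = (-2)² = 4)
-33157/w(T(17, -6)) = -33157/4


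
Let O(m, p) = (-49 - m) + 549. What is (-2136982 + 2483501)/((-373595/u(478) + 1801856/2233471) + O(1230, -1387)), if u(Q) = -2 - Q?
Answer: 74298253195104/10534050145 ≈ 7053.1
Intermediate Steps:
O(m, p) = 500 - m
(-2136982 + 2483501)/((-373595/u(478) + 1801856/2233471) + O(1230, -1387)) = (-2136982 + 2483501)/((-373595/(-2 - 1*478) + 1801856/2233471) + (500 - 1*1230)) = 346519/((-373595/(-2 - 478) + 1801856*(1/2233471)) + (500 - 1230)) = 346519/((-373595/(-480) + 1801856/2233471) - 730) = 346519/((-373595*(-1/480) + 1801856/2233471) - 730) = 346519/((74719/96 + 1801856/2233471) - 730) = 346519/(167055697825/214413216 - 730) = 346519/(10534050145/214413216) = 346519*(214413216/10534050145) = 74298253195104/10534050145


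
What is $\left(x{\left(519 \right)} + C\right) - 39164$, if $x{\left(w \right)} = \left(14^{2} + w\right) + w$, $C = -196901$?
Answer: $-234831$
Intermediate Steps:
$x{\left(w \right)} = 196 + 2 w$ ($x{\left(w \right)} = \left(196 + w\right) + w = 196 + 2 w$)
$\left(x{\left(519 \right)} + C\right) - 39164 = \left(\left(196 + 2 \cdot 519\right) - 196901\right) - 39164 = \left(\left(196 + 1038\right) - 196901\right) - 39164 = \left(1234 - 196901\right) - 39164 = -195667 - 39164 = -234831$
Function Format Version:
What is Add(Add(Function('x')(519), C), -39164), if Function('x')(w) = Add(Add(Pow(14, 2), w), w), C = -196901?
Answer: -234831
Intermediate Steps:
Function('x')(w) = Add(196, Mul(2, w)) (Function('x')(w) = Add(Add(196, w), w) = Add(196, Mul(2, w)))
Add(Add(Function('x')(519), C), -39164) = Add(Add(Add(196, Mul(2, 519)), -196901), -39164) = Add(Add(Add(196, 1038), -196901), -39164) = Add(Add(1234, -196901), -39164) = Add(-195667, -39164) = -234831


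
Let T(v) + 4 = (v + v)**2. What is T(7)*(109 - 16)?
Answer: 17856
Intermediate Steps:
T(v) = -4 + 4*v**2 (T(v) = -4 + (v + v)**2 = -4 + (2*v)**2 = -4 + 4*v**2)
T(7)*(109 - 16) = (-4 + 4*7**2)*(109 - 16) = (-4 + 4*49)*93 = (-4 + 196)*93 = 192*93 = 17856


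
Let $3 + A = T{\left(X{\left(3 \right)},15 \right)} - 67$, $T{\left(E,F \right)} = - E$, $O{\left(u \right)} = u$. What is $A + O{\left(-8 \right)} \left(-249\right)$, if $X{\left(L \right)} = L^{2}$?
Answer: $1913$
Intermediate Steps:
$A = -79$ ($A = -3 - 76 = -79$)
$A + O{\left(-8 \right)} \left(-249\right) = -79 - -1992 = -79 + 1992 = 1913$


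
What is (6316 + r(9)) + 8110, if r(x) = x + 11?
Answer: 14446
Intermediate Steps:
r(x) = 11 + x
(6316 + r(9)) + 8110 = (6316 + (11 + 9)) + 8110 = (6316 + 20) + 8110 = 6336 + 8110 = 14446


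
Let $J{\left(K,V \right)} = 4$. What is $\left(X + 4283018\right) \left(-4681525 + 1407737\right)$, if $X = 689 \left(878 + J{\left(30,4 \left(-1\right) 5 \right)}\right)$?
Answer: $-16011167352208$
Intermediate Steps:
$X = 607698$ ($X = 689 \left(878 + 4\right) = 689 \cdot 882 = 607698$)
$\left(X + 4283018\right) \left(-4681525 + 1407737\right) = \left(607698 + 4283018\right) \left(-4681525 + 1407737\right) = 4890716 \left(-3273788\right) = -16011167352208$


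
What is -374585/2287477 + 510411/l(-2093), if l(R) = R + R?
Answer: -1169121435857/9575378722 ≈ -122.10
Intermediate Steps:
l(R) = 2*R
-374585/2287477 + 510411/l(-2093) = -374585/2287477 + 510411/((2*(-2093))) = -374585*1/2287477 + 510411/(-4186) = -374585/2287477 + 510411*(-1/4186) = -374585/2287477 - 510411/4186 = -1169121435857/9575378722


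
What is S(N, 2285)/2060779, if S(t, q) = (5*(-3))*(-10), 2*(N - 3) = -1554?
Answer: 150/2060779 ≈ 7.2788e-5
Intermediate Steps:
N = -774 (N = 3 + (½)*(-1554) = 3 - 777 = -774)
S(t, q) = 150 (S(t, q) = -15*(-10) = 150)
S(N, 2285)/2060779 = 150/2060779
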